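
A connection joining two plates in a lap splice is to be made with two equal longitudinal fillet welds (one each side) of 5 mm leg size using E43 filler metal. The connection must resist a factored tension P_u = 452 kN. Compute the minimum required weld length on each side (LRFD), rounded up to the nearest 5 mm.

L = 335 mm on each side

E43XX → F_EXX = 430 MPa.
Throat t_e = 0.707 × 5 = 3.535 mm.
φr_n = 0.75 × 0.6 × 430 × 3.535 × 10⁻³ = 0.684 kN/mm.
L_req = P_u / φr_n = 452 / 0.684 = 660.8 mm total.
Per side: 660.8 / 2 = 330.4 mm.
Round up → use L = 335 mm on each side.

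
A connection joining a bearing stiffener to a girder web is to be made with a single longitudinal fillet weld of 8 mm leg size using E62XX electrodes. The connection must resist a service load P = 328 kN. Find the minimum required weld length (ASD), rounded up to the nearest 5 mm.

E62XX → F_EXX = 620 MPa.
Throat t_e = 0.707 × 8 = 5.656 mm.
r_n/Ω = (0.6 × 620 × 5.656) / 2.0 = 1052 N/mm = 1.052 kN/mm.
L_req = P / (r_n/Ω) = 328 / 1.052 = 311.8 mm total.
Round up → use L = 315 mm.

L = 315 mm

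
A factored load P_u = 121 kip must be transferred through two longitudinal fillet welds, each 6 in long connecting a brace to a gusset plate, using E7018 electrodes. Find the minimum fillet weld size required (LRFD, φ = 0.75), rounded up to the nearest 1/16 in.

w = 1/2 in

E70XX → F_EXX = 70 ksi.
Total weld length L = 12 in.
Required throat t_e = P_u / (φ × 0.6 F_EXX × L) = 121 / (0.75 × 0.6 × 70 × 12) = 0.3201 in.
Required leg w = t_e / 0.707 = 0.4528 in → use 1/2 in.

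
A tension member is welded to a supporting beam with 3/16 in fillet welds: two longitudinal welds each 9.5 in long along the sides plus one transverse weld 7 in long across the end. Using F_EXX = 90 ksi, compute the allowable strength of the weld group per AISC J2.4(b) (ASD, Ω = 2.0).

t_e = 0.707 × 0.1875 = 0.1326 in.
R_nwl = 0.6 × 90 × 0.1326 × 19 = 136 kips (longitudinal, 2 welds).
R_nwt = 0.6 × 90 × 0.1326 × 7 = 50.11 kips (transverse, base value).
(i) R_nwl + R_nwt = 186.1 kips; (ii) 0.85 R_nwl + 1.5 R_nwt = 190.8 kips.
R_n = max = 190.8 kips [governs: (ii)]; R_n/Ω = 95.39 kips.

R_n/Ω ≈ 95.4 kips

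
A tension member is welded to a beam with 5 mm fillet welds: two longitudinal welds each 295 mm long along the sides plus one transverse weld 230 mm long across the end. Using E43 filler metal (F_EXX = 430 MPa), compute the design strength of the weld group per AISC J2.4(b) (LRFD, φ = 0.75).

t_e = 0.707 × 5 = 3.535 mm.
R_nwl = 0.6 × 430 × 3.535 × 590 × 10⁻³ = 538.1 kN (longitudinal, 2 welds).
R_nwt = 0.6 × 430 × 3.535 × 230 × 10⁻³ = 209.8 kN (transverse, base value).
(i) R_nwl + R_nwt = 747.9 kN; (ii) 0.85 R_nwl + 1.5 R_nwt = 772 kN.
R_n = max = 772 kN [governs: (ii)]; φR_n = 579 kN.

φR_n ≈ 579 kN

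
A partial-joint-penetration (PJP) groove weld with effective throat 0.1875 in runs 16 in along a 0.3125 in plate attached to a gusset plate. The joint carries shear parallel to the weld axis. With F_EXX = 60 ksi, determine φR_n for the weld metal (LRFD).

φR_n ≈ 81 kip

Effective throat (given) t_e = 0.1875 in.
A_we = 0.1875 × 16 = 3 in².
F_nw = 0.6 F_EXX = 36 ksi.
φR_n = 0.75 × 36 × 3 = 81 kip.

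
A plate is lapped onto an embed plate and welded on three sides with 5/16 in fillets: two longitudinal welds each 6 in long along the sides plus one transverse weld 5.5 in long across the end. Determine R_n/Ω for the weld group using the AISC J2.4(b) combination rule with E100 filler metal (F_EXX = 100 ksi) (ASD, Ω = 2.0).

t_e = 0.707 × 0.3125 = 0.2209 in.
R_nwl = 0.6 × 100 × 0.2209 × 12 = 159.1 kip (longitudinal, 2 welds).
R_nwt = 0.6 × 100 × 0.2209 × 5.5 = 72.91 kip (transverse, base value).
(i) R_nwl + R_nwt = 232 kip; (ii) 0.85 R_nwl + 1.5 R_nwt = 244.6 kip.
R_n = max = 244.6 kip [governs: (ii)]; R_n/Ω = 122.3 kip.

R_n/Ω ≈ 122 kip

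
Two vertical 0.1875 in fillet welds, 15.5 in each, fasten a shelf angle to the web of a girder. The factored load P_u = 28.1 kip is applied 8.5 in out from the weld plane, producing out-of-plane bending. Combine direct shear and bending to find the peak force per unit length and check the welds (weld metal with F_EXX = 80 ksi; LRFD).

f_max ≈ 3.12 kip/in; adequate

L_w = 2 × 15.5 = 31 in; section modulus (unit throat) S = 2 × L²/6 = 80.08 in².
Direct shear f_v = P/L_w = 28.1/31 = 0.9065 kip/in.
Moment M = P × e = 28.1 × 8.5 = 238.85 kip·in; bending f_b = M/S = 2.983 kip/in.
f_max = √(f_v² + f_b²) = √(0.9065² + 2.983²) = 3.117 kip/in.
φr_n = 0.75 × 0.6 × 80 × (0.707 × 0.1875) = 4.772 kip/in → adequate.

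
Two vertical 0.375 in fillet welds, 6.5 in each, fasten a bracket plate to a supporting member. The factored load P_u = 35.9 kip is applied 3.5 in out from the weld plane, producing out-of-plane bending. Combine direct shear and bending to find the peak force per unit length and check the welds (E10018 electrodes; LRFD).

f_max ≈ 9.34 kip/in; adequate

E100XX → F_EXX = 100 ksi.
L_w = 2 × 6.5 = 13 in; section modulus (unit throat) S = 2 × L²/6 = 14.08 in².
Direct shear f_v = P/L_w = 35.9/13 = 2.762 kip/in.
Moment M = P × e = 35.9 × 3.5 = 125.65 kip·in; bending f_b = M/S = 8.922 kip/in.
f_max = √(f_v² + f_b²) = √(2.762² + 8.922²) = 9.34 kip/in.
φr_n = 0.75 × 0.6 × 100 × (0.707 × 0.375) = 11.93 kip/in → adequate.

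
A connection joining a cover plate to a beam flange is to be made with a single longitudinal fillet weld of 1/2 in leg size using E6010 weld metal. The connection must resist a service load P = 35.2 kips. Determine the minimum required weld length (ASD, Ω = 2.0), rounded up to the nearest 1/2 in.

L = 6 in

E60XX → F_EXX = 60 ksi.
Throat t_e = 0.707 × 0.5 = 0.3535 in.
r_n/Ω = (0.6 × 60 × 0.3535) / 2.0 = 6.363 kip/in.
L_req = P / (r_n/Ω) = 35.2 / 6.363 = 5.532 in total.
Round up → use L = 6 in.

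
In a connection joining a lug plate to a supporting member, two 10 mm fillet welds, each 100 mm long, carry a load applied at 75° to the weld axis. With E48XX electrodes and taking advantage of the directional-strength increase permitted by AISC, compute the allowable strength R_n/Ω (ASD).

R_n/Ω ≈ 300 kN

E48XX → F_EXX = 480 MPa.
t_e = 0.707 × 10 = 7.07 mm; A_we = 7.07 × 200 = 1414 mm².
Directional factor: 1.0 + 0.5 sin^1.5(75°) = 1.475.
F_nw = 0.6 × 480 × 1.475 = 424.7 MPa.
R_n/Ω = (424.7 × 1414) / 2.0 × 10⁻³ = 300.3 kN.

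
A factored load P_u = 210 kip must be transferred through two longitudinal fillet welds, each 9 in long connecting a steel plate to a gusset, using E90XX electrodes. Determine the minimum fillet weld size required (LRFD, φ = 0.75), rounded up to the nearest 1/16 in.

E90XX → F_EXX = 90 ksi.
Total weld length L = 18 in.
Required throat t_e = P_u / (φ × 0.6 F_EXX × L) = 210 / (0.75 × 0.6 × 90 × 18) = 0.2881 in.
Required leg w = t_e / 0.707 = 0.4074 in → use 7/16 in.

w = 7/16 in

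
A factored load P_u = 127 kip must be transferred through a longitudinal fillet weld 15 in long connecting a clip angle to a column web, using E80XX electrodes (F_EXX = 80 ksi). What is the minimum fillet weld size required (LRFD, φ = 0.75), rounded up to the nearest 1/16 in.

Total weld length L = 15 in.
Required throat t_e = P_u / (φ × 0.6 F_EXX × L) = 127 / (0.75 × 0.6 × 80 × 15) = 0.2352 in.
Required leg w = t_e / 0.707 = 0.3327 in → use 3/8 in.

w = 3/8 in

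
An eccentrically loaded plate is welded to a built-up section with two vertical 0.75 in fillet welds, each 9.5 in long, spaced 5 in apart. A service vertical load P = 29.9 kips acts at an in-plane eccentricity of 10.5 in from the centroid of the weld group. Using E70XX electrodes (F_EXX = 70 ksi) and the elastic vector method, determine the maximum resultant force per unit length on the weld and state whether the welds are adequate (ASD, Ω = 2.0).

Total weld length L_w = 19 in. Treat welds as unit-width lines.
Polar moment about centroid: J = 2[d³/12 + d(b/2)²] = 2[9.5³/12 + 9.5×2.5²] = 261.6 in³.
Direct shear f_v = P/L_w = 29.9 / 19 = 1.574 kip/in (vertical).
Torsion M = P·e = 29.9 × 10.5 = 313.95 kip·in.
Critical point at (x, y) = (2.5, 4.75) from centroid. f_tx = M·y/J = 5.7 kip/in; f_ty = M·x/J = 3 kip/in.
Resultant f_max = √[f_tx² + (f_v + f_ty)²] = √[5.7² + (1.574 + 3)²] = 7.308 kip/in.
Capacity per unit length: r_n/Ω = (1/2.0) × 0.6 × 70 × (0.707 × 0.75) = 11.14 kip/in.
7.308 ≤ 11.14 → adequate.

f_max ≈ 7.31 kip/in; adequate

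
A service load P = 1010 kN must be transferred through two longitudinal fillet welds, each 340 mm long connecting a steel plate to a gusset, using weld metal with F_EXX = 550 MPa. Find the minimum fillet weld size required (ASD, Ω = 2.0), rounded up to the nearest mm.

w = 13 mm

Total weld length L = 680 mm.
Required throat t_e = P × Ω / (0.6 F_EXX × L) = 1010 × 2.0 / (0.6 × 550 × 680 × 10⁻³) = 9.002 mm.
Required leg w = t_e / 0.707 = 12.73 mm → use 13 mm.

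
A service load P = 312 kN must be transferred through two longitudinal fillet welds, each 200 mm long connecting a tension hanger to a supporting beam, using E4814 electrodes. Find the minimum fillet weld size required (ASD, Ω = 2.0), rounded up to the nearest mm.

w = 8 mm

E48XX → F_EXX = 480 MPa.
Total weld length L = 400 mm.
Required throat t_e = P × Ω / (0.6 F_EXX × L) = 312 × 2.0 / (0.6 × 480 × 400 × 10⁻³) = 5.417 mm.
Required leg w = t_e / 0.707 = 7.661 mm → use 8 mm.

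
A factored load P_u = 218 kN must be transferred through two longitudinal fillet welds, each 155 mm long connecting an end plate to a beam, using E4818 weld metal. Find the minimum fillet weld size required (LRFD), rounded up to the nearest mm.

E48XX → F_EXX = 480 MPa.
Total weld length L = 310 mm.
Required throat t_e = P_u / (φ × 0.6 F_EXX × L) = 218 / (0.75 × 0.6 × 480 × 310 × 10⁻³) = 3.256 mm.
Required leg w = t_e / 0.707 = 4.605 mm → use 5 mm.

w = 5 mm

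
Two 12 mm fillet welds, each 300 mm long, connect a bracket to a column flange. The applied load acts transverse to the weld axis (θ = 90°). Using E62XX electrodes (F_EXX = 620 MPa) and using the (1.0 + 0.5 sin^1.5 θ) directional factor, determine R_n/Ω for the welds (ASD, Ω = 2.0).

R_n/Ω ≈ 1420 kN

t_e = 0.707 × 12 = 8.484 mm; A_we = 8.484 × 600 = 5090 mm².
Directional factor: 1.0 + 0.5 sin^1.5(90°) = 1.5.
F_nw = 0.6 × 620 × 1.5 = 558 MPa.
R_n/Ω = (558 × 5090) / 2.0 × 10⁻³ = 1420 kN.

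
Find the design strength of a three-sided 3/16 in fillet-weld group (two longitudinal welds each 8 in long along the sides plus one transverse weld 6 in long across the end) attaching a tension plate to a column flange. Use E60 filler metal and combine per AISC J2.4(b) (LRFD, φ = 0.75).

E60XX → F_EXX = 60 ksi.
t_e = 0.707 × 0.1875 = 0.1326 in.
R_nwl = 0.6 × 60 × 0.1326 × 16 = 76.36 kip (longitudinal, 2 welds).
R_nwt = 0.6 × 60 × 0.1326 × 6 = 28.63 kip (transverse, base value).
(i) R_nwl + R_nwt = 105 kip; (ii) 0.85 R_nwl + 1.5 R_nwt = 107.9 kip.
R_n = max = 107.9 kip [governs: (ii)]; φR_n = 80.89 kip.

φR_n ≈ 80.9 kip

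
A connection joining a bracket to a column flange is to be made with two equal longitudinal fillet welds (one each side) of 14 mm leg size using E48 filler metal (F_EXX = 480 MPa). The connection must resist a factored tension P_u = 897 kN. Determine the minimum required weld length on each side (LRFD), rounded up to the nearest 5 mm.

L = 210 mm on each side

Throat t_e = 0.707 × 14 = 9.898 mm.
φr_n = 0.75 × 0.6 × 480 × 9.898 × 10⁻³ = 2.138 kN/mm.
L_req = P_u / φr_n = 897 / 2.138 = 419.6 mm total.
Per side: 419.6 / 2 = 209.8 mm.
Round up → use L = 210 mm on each side.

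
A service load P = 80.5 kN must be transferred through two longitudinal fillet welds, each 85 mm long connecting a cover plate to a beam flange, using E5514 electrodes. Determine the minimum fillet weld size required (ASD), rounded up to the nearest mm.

E55XX → F_EXX = 550 MPa.
Total weld length L = 170 mm.
Required throat t_e = P × Ω / (0.6 F_EXX × L) = 80.5 × 2.0 / (0.6 × 550 × 170 × 10⁻³) = 2.87 mm.
Required leg w = t_e / 0.707 = 4.059 mm → use 5 mm.

w = 5 mm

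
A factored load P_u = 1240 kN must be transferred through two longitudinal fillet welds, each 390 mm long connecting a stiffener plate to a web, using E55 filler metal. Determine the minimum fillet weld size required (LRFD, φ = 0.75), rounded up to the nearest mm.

w = 10 mm

E55XX → F_EXX = 550 MPa.
Total weld length L = 780 mm.
Required throat t_e = P_u / (φ × 0.6 F_EXX × L) = 1240 / (0.75 × 0.6 × 550 × 780 × 10⁻³) = 6.423 mm.
Required leg w = t_e / 0.707 = 9.085 mm → use 10 mm.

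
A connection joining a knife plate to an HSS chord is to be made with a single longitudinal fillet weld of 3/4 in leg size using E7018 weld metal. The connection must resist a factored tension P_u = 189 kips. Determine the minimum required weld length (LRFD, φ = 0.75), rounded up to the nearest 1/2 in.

L = 11.5 in

E70XX → F_EXX = 70 ksi.
Throat t_e = 0.707 × 0.75 = 0.5302 in.
φr_n = 0.75 × 0.6 × 70 × 0.5302 = 16.7 kips/in.
L_req = P_u / φr_n = 189 / 16.7 = 11.32 in total.
Round up → use L = 11.5 in.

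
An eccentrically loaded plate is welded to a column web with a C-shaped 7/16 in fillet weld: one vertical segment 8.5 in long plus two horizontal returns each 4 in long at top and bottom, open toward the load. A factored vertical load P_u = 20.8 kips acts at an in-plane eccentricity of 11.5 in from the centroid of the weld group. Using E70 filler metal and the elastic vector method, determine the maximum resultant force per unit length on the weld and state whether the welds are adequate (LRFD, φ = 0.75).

f_max ≈ 6.42 kip/in; adequate

E70XX → F_EXX = 70 ksi.
Total weld length L_w = 16.5 in. Treat welds as unit-width lines.
Centroid: x̄ = 2×4×2 / 16.5 = 0.9697 in from the vertical weld.
Polar moment about centroid: J = I_x + I_y = [8.5³/12 + 2×4×4.25²] + [8.5×0.9697² + 2(4³/12 + 4×1.03²)] = 222.8 in³.
Direct shear f_v = P/L_w = 20.8 / 16.5 = 1.261 kip/in (vertical).
Torsion M = P·e = 20.8 × 11.5 = 239.2 kip·in.
Critical point at (x, y) = (3.03, 4.25) from centroid. f_tx = M·y/J = 4.562 kip/in; f_ty = M·x/J = 3.253 kip/in.
Resultant f_max = √[f_tx² + (f_v + f_ty)²] = √[4.562² + (1.261 + 3.253)²] = 6.418 kip/in.
Capacity per unit length: φr_n = 0.75 × 0.6 × 70 × (0.707 × 0.4375) = 9.743 kip/in.
6.418 ≤ 9.743 → adequate.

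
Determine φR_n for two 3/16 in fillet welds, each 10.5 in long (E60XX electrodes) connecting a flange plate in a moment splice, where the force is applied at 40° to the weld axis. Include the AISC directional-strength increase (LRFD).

φR_n ≈ 94.5 kip

E60XX → F_EXX = 60 ksi.
t_e = 0.707 × 0.1875 = 0.1326 in; A_we = 0.1326 × 21 = 2.784 in².
Directional factor: 1.0 + 0.5 sin^1.5(40°) = 1.258.
F_nw = 0.6 × 60 × 1.258 = 45.28 ksi.
φR_n = 0.75 × 45.28 × 2.784 = 94.53 kip.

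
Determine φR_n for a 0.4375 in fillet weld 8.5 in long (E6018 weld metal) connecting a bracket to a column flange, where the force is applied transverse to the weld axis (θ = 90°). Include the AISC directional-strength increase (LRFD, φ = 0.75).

E60XX → F_EXX = 60 ksi.
t_e = 0.707 × 0.4375 = 0.3093 in; A_we = 0.3093 × 8.5 = 2.629 in².
Directional factor: 1.0 + 0.5 sin^1.5(90°) = 1.5.
F_nw = 0.6 × 60 × 1.5 = 54 ksi.
φR_n = 0.75 × 54 × 2.629 = 106.5 kip.

φR_n ≈ 106 kip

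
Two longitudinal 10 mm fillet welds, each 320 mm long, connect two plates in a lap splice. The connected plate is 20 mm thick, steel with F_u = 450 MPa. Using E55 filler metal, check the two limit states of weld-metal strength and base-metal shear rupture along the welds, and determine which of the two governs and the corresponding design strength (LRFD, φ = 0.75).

E55XX → F_EXX = 550 MPa.
t_e = 0.707 × 10 = 7.07 mm; L = 640 mm.
Weld metal: φR_n = 0.75 × 0.6 × 550 × 7.07 × 640 × 10⁻³ = 1120 kN.
Base metal (shear rupture): φR_n = 0.75 × 0.6 × 450 × 20 × 640 × 10⁻³ = 2592 kN.
Governing: weld metal.

φR_n ≈ 1120 kN (weld metal governs)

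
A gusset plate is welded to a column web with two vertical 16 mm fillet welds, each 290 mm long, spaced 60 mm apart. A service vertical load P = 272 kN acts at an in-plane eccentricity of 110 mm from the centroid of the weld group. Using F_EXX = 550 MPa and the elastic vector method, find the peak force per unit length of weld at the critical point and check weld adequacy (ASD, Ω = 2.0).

Total weld length L_w = 580 mm. Treat welds as unit-width lines.
Polar moment about centroid: J = 2[d³/12 + d(b/2)²] = 2[290³/12 + 290×30²] = 4587000 mm³.
Direct shear f_v = P/L_w = 272×10³ / 580 = 469 N/mm (vertical).
Torsion M = P·e = 272×10³ × 110 = 29920000 N·mm.
Critical point at (x, y) = (30, 145) from centroid. f_tx = M·y/J = 945.8 N/mm; f_ty = M·x/J = 195.7 N/mm.
Resultant f_max = √[f_tx² + (f_v + f_ty)²] = √[945.8² + (469 + 195.7)²] = 1156 N/mm.
Capacity per unit length: r_n/Ω = (1/2.0) × 0.6 × 550 × (0.707 × 16) = 1866 N/mm.
1156 ≤ 1866 → adequate.

f_max ≈ 1160 N/mm; adequate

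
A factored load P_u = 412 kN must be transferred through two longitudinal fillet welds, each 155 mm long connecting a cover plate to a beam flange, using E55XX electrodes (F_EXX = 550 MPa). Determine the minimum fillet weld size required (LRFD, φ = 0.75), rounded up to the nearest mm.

w = 8 mm

Total weld length L = 310 mm.
Required throat t_e = P_u / (φ × 0.6 F_EXX × L) = 412 / (0.75 × 0.6 × 550 × 310 × 10⁻³) = 5.37 mm.
Required leg w = t_e / 0.707 = 7.595 mm → use 8 mm.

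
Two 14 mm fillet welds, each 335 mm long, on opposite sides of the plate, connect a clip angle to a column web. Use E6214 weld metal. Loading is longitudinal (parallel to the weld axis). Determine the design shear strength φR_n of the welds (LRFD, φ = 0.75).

E62XX → F_EXX = 620 MPa.
Effective throat t_e = 0.707 × 14 = 9.898 mm.
Total length L = 670 mm; A_we = 9.898 × 670 = 6632 mm².
F_nw = 0.6 F_EXX = 0.6 × 620 = 372 MPa.
φR_n = 0.75 × 372 × 6632 × 10⁻³ = 1850 kN.

φR_n ≈ 1850 kN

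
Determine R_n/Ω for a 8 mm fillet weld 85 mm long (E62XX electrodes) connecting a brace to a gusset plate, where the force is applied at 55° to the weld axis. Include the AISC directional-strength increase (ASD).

R_n/Ω ≈ 123 kN

E62XX → F_EXX = 620 MPa.
t_e = 0.707 × 8 = 5.656 mm; A_we = 5.656 × 85 = 480.8 mm².
Directional factor: 1.0 + 0.5 sin^1.5(55°) = 1.371.
F_nw = 0.6 × 620 × 1.371 = 509.9 MPa.
R_n/Ω = (509.9 × 480.8) / 2.0 × 10⁻³ = 122.6 kN.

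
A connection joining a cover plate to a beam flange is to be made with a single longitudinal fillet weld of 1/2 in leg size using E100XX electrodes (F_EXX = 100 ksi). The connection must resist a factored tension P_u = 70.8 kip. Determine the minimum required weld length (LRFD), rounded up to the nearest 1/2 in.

L = 4.5 in

Throat t_e = 0.707 × 0.5 = 0.3535 in.
φr_n = 0.75 × 0.6 × 100 × 0.3535 = 15.91 kip/in.
L_req = P_u / φr_n = 70.8 / 15.91 = 4.451 in total.
Round up → use L = 4.5 in.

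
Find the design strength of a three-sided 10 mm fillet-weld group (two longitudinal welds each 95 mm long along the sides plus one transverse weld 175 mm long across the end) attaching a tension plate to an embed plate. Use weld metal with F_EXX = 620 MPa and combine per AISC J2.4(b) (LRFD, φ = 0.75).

t_e = 0.707 × 10 = 7.07 mm.
R_nwl = 0.6 × 620 × 7.07 × 190 × 10⁻³ = 499.7 kN (longitudinal, 2 welds).
R_nwt = 0.6 × 620 × 7.07 × 175 × 10⁻³ = 460.3 kN (transverse, base value).
(i) R_nwl + R_nwt = 960 kN; (ii) 0.85 R_nwl + 1.5 R_nwt = 1115 kN.
R_n = max = 1115 kN [governs: (ii)]; φR_n = 836.4 kN.

φR_n ≈ 836 kN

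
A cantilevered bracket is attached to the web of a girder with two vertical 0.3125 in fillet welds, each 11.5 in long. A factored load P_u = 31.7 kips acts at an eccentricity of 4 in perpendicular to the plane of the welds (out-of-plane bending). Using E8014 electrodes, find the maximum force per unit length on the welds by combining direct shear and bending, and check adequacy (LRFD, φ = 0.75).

E80XX → F_EXX = 80 ksi.
L_w = 2 × 11.5 = 23 in; section modulus (unit throat) S = 2 × L²/6 = 44.08 in².
Direct shear f_v = P/L_w = 31.7/23 = 1.378 kip/in.
Moment M = P × e = 31.7 × 4 = 126.8 kip·in; bending f_b = M/S = 2.876 kip/in.
f_max = √(f_v² + f_b²) = √(1.378² + 2.876²) = 3.19 kip/in.
φr_n = 0.75 × 0.6 × 80 × (0.707 × 0.3125) = 7.954 kip/in → adequate.

f_max ≈ 3.19 kip/in; adequate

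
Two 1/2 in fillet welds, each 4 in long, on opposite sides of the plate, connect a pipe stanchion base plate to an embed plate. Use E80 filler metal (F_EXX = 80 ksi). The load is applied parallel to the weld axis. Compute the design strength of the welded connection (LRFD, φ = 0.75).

Effective throat t_e = 0.707 × 0.5 = 0.3535 in.
Total length L = 8 in; A_we = 0.3535 × 8 = 2.828 in².
F_nw = 0.6 F_EXX = 0.6 × 80 = 48 ksi.
φR_n = 0.75 × 48 × 2.828 = 101.8 kip.

φR_n ≈ 102 kip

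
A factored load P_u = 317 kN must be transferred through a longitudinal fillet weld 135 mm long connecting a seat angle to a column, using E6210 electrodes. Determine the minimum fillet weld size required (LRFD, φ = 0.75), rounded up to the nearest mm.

w = 12 mm

E62XX → F_EXX = 620 MPa.
Total weld length L = 135 mm.
Required throat t_e = P_u / (φ × 0.6 F_EXX × L) = 317 / (0.75 × 0.6 × 620 × 135 × 10⁻³) = 8.416 mm.
Required leg w = t_e / 0.707 = 11.9 mm → use 12 mm.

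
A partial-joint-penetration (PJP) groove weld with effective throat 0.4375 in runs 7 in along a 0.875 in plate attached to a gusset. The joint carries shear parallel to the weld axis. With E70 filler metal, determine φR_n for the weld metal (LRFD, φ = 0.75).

φR_n ≈ 96.5 kips

E70XX → F_EXX = 70 ksi.
Effective throat (given) t_e = 0.4375 in.
A_we = 0.4375 × 7 = 3.062 in².
F_nw = 0.6 F_EXX = 42 ksi.
φR_n = 0.75 × 42 × 3.062 = 96.47 kips.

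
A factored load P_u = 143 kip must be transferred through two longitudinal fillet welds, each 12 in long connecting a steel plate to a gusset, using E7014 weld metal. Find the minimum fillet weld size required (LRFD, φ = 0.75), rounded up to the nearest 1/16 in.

w = 5/16 in

E70XX → F_EXX = 70 ksi.
Total weld length L = 24 in.
Required throat t_e = P_u / (φ × 0.6 F_EXX × L) = 143 / (0.75 × 0.6 × 70 × 24) = 0.1892 in.
Required leg w = t_e / 0.707 = 0.2675 in → use 5/16 in.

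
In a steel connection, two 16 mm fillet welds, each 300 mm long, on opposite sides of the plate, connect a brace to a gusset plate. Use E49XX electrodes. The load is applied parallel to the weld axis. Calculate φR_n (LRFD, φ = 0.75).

E49XX → F_EXX = 490 MPa.
Effective throat t_e = 0.707 × 16 = 11.31 mm.
Total length L = 600 mm; A_we = 11.31 × 600 = 6787 mm².
F_nw = 0.6 F_EXX = 0.6 × 490 = 294 MPa.
φR_n = 0.75 × 294 × 6787 × 10⁻³ = 1497 kN.

φR_n ≈ 1500 kN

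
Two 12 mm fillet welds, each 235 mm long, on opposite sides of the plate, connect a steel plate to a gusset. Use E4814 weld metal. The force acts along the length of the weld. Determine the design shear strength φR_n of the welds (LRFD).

φR_n ≈ 861 kN

E48XX → F_EXX = 480 MPa.
Effective throat t_e = 0.707 × 12 = 8.484 mm.
Total length L = 470 mm; A_we = 8.484 × 470 = 3987 mm².
F_nw = 0.6 F_EXX = 0.6 × 480 = 288 MPa.
φR_n = 0.75 × 288 × 3987 × 10⁻³ = 861.3 kN.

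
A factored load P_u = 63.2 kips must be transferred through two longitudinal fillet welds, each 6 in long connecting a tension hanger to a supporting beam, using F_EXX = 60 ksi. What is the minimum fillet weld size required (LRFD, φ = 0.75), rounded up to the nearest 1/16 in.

w = 5/16 in

Total weld length L = 12 in.
Required throat t_e = P_u / (φ × 0.6 F_EXX × L) = 63.2 / (0.75 × 0.6 × 60 × 12) = 0.1951 in.
Required leg w = t_e / 0.707 = 0.2759 in → use 5/16 in.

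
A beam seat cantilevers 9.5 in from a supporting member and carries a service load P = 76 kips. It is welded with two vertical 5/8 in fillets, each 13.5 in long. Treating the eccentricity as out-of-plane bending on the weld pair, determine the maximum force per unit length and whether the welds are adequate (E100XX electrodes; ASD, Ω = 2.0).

E100XX → F_EXX = 100 ksi.
L_w = 2 × 13.5 = 27 in; section modulus (unit throat) S = 2 × L²/6 = 60.75 in².
Direct shear f_v = P/L_w = 76/27 = 2.815 kip/in.
Moment M = P × e = 76 × 9.5 = 722 kip·in; bending f_b = M/S = 11.88 kip/in.
f_max = √(f_v² + f_b²) = √(2.815² + 11.88²) = 12.21 kip/in.
r_n/Ω = (1/2.0) × 0.6 × 100 × (0.707 × 0.625) = 13.26 kip/in → adequate.

f_max ≈ 12.2 kip/in; adequate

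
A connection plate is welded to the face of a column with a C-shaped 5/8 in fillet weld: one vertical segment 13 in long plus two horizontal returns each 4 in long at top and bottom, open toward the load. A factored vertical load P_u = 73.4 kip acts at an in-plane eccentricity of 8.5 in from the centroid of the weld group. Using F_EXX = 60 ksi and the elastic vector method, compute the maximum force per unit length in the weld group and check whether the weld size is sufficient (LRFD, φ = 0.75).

Total weld length L_w = 21 in. Treat welds as unit-width lines.
Centroid: x̄ = 2×4×2 / 21 = 0.7619 in from the vertical weld.
Polar moment about centroid: J = I_x + I_y = [13³/12 + 2×4×6.5²] + [13×0.7619² + 2(4³/12 + 4×1.238²)] = 551.6 in³.
Direct shear f_v = P/L_w = 73.4 / 21 = 3.495 kip/in (vertical).
Torsion M = P·e = 73.4 × 8.5 = 623.9 kip·in.
Critical point at (x, y) = (3.238, 6.5) from centroid. f_tx = M·y/J = 7.353 kip/in; f_ty = M·x/J = 3.663 kip/in.
Resultant f_max = √[f_tx² + (f_v + f_ty)²] = √[7.353² + (3.495 + 3.663)²] = 10.26 kip/in.
Capacity per unit length: φr_n = 0.75 × 0.6 × 60 × (0.707 × 0.625) = 11.93 kip/in.
10.26 ≤ 11.93 → adequate.

f_max ≈ 10.3 kip/in; adequate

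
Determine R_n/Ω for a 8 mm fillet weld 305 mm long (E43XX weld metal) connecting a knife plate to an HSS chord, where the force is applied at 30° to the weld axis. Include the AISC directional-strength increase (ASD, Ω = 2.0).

E43XX → F_EXX = 430 MPa.
t_e = 0.707 × 8 = 5.656 mm; A_we = 5.656 × 305 = 1725 mm².
Directional factor: 1.0 + 0.5 sin^1.5(30°) = 1.177.
F_nw = 0.6 × 430 × 1.177 = 303.6 MPa.
R_n/Ω = (303.6 × 1725) / 2.0 × 10⁻³ = 261.9 kN.

R_n/Ω ≈ 262 kN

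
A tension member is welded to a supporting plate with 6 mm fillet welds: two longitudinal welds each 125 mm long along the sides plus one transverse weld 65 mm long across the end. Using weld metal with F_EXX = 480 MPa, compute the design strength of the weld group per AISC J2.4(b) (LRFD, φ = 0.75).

φR_n ≈ 289 kN

t_e = 0.707 × 6 = 4.242 mm.
R_nwl = 0.6 × 480 × 4.242 × 250 × 10⁻³ = 305.4 kN (longitudinal, 2 welds).
R_nwt = 0.6 × 480 × 4.242 × 65 × 10⁻³ = 79.41 kN (transverse, base value).
(i) R_nwl + R_nwt = 384.8 kN; (ii) 0.85 R_nwl + 1.5 R_nwt = 378.7 kN.
R_n = max = 384.8 kN [governs: (i)]; φR_n = 288.6 kN.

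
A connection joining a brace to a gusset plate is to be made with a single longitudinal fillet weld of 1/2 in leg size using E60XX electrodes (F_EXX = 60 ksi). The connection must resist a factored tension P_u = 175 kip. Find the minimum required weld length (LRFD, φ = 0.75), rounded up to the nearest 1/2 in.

Throat t_e = 0.707 × 0.5 = 0.3535 in.
φr_n = 0.75 × 0.6 × 60 × 0.3535 = 9.544 kip/in.
L_req = P_u / φr_n = 175 / 9.544 = 18.34 in total.
Round up → use L = 18.5 in.

L = 18.5 in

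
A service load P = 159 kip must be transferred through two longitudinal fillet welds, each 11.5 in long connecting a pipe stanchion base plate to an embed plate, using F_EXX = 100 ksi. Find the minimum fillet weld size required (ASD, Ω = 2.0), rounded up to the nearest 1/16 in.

Total weld length L = 23 in.
Required throat t_e = P × Ω / (0.6 F_EXX × L) = 159 × 2.0 / (0.6 × 100 × 23) = 0.2304 in.
Required leg w = t_e / 0.707 = 0.3259 in → use 3/8 in.

w = 3/8 in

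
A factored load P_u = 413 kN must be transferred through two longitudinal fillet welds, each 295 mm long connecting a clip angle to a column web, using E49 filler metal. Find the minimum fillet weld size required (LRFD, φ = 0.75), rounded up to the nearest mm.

w = 5 mm

E49XX → F_EXX = 490 MPa.
Total weld length L = 590 mm.
Required throat t_e = P_u / (φ × 0.6 F_EXX × L) = 413 / (0.75 × 0.6 × 490 × 590 × 10⁻³) = 3.175 mm.
Required leg w = t_e / 0.707 = 4.49 mm → use 5 mm.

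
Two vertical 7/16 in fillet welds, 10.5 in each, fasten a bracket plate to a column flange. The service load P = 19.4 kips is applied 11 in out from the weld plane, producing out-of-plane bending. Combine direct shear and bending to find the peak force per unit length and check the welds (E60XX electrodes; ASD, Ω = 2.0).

f_max ≈ 5.88 kip/in; NOT adequate

E60XX → F_EXX = 60 ksi.
L_w = 2 × 10.5 = 21 in; section modulus (unit throat) S = 2 × L²/6 = 36.75 in².
Direct shear f_v = P/L_w = 19.4/21 = 0.9238 kip/in.
Moment M = P × e = 19.4 × 11 = 213.4 kip·in; bending f_b = M/S = 5.807 kip/in.
f_max = √(f_v² + f_b²) = √(0.9238² + 5.807²) = 5.88 kip/in.
r_n/Ω = (1/2.0) × 0.6 × 60 × (0.707 × 0.4375) = 5.568 kip/in → NOT adequate.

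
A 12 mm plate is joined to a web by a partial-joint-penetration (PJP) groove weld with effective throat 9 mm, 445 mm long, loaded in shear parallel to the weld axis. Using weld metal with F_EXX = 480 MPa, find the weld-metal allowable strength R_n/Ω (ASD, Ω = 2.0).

Effective throat (given) t_e = 9 mm.
A_we = 9 × 445 = 4005 mm².
F_nw = 0.6 F_EXX = 288 MPa.
R_n/Ω = (288 × 4005) / 2.0 × 10⁻³ = 576.7 kN.

R_n/Ω ≈ 577 kN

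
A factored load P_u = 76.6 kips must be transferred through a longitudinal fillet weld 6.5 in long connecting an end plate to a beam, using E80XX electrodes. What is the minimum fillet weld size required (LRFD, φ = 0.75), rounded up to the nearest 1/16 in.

E80XX → F_EXX = 80 ksi.
Total weld length L = 6.5 in.
Required throat t_e = P_u / (φ × 0.6 F_EXX × L) = 76.6 / (0.75 × 0.6 × 80 × 6.5) = 0.3274 in.
Required leg w = t_e / 0.707 = 0.463 in → use 1/2 in.

w = 1/2 in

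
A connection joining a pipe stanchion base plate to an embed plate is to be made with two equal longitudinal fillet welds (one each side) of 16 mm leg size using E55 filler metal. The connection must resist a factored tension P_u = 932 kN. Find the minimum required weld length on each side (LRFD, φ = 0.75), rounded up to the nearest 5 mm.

E55XX → F_EXX = 550 MPa.
Throat t_e = 0.707 × 16 = 11.31 mm.
φr_n = 0.75 × 0.6 × 550 × 11.31 × 10⁻³ = 2.8 kN/mm.
L_req = P_u / φr_n = 932 / 2.8 = 332.9 mm total.
Per side: 332.9 / 2 = 166.4 mm.
Round up → use L = 170 mm on each side.

L = 170 mm on each side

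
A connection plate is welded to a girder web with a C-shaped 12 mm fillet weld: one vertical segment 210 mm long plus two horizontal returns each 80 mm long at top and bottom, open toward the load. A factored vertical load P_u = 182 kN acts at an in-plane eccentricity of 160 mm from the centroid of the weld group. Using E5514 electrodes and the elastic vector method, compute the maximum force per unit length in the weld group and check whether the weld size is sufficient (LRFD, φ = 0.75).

f_max ≈ 1600 N/mm; adequate

E55XX → F_EXX = 550 MPa.
Total weld length L_w = 370 mm. Treat welds as unit-width lines.
Centroid: x̄ = 2×80×40 / 370 = 17.3 mm from the vertical weld.
Polar moment about centroid: J = I_x + I_y = [210³/12 + 2×80×105²] + [210×17.3² + 2(80³/12 + 80×22.7²)] = 2766000 mm³.
Direct shear f_v = P/L_w = 182×10³ / 370 = 491.9 N/mm (vertical).
Torsion M = P·e = 182×10³ × 160 = 29120000 N·mm.
Critical point at (x, y) = (62.7, 105) from centroid. f_tx = M·y/J = 1105 N/mm; f_ty = M·x/J = 660 N/mm.
Resultant f_max = √[f_tx² + (f_v + f_ty)²] = √[1105² + (491.9 + 660)²] = 1596 N/mm.
Capacity per unit length: φr_n = 0.75 × 0.6 × 550 × (0.707 × 12) = 2100 N/mm.
1596 ≤ 2100 → adequate.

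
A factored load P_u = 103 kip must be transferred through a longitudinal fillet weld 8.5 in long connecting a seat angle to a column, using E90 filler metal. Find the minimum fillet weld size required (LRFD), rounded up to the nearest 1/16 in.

w = 7/16 in

E90XX → F_EXX = 90 ksi.
Total weld length L = 8.5 in.
Required throat t_e = P_u / (φ × 0.6 F_EXX × L) = 103 / (0.75 × 0.6 × 90 × 8.5) = 0.2992 in.
Required leg w = t_e / 0.707 = 0.4232 in → use 7/16 in.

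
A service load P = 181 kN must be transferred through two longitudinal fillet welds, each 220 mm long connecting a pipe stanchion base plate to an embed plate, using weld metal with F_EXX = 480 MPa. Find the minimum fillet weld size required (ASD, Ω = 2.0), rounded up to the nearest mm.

Total weld length L = 440 mm.
Required throat t_e = P × Ω / (0.6 F_EXX × L) = 181 × 2.0 / (0.6 × 480 × 440 × 10⁻³) = 2.857 mm.
Required leg w = t_e / 0.707 = 4.041 mm → use 5 mm.

w = 5 mm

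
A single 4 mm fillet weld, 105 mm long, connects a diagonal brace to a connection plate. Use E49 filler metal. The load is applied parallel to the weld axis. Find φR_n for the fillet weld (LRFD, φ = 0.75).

E49XX → F_EXX = 490 MPa.
Effective throat t_e = 0.707 × 4 = 2.828 mm.
Total length L = 105 mm; A_we = 2.828 × 105 = 296.9 mm².
F_nw = 0.6 F_EXX = 0.6 × 490 = 294 MPa.
φR_n = 0.75 × 294 × 296.9 × 10⁻³ = 65.48 kN.

φR_n ≈ 65.5 kN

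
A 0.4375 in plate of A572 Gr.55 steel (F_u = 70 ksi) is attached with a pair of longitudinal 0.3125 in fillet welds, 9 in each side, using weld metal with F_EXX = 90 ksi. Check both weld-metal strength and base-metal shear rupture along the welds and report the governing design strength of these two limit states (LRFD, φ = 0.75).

φR_n ≈ 161 kip (weld metal governs)

t_e = 0.707 × 0.3125 = 0.2209 in; L = 18 in.
Weld metal: φR_n = 0.75 × 0.6 × 90 × 0.2209 × 18 = 161.1 kip.
Base metal (shear rupture): φR_n = 0.75 × 0.6 × 70 × 0.4375 × 18 = 248.1 kip.
Governing: weld metal.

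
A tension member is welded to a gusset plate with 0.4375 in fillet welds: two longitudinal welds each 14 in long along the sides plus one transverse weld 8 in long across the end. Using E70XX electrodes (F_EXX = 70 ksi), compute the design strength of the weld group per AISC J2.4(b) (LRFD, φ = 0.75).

φR_n ≈ 351 kips

t_e = 0.707 × 0.4375 = 0.3093 in.
R_nwl = 0.6 × 70 × 0.3093 × 28 = 363.8 kips (longitudinal, 2 welds).
R_nwt = 0.6 × 70 × 0.3093 × 8 = 103.9 kips (transverse, base value).
(i) R_nwl + R_nwt = 467.7 kips; (ii) 0.85 R_nwl + 1.5 R_nwt = 465.1 kips.
R_n = max = 467.7 kips [governs: (i)]; φR_n = 350.8 kips.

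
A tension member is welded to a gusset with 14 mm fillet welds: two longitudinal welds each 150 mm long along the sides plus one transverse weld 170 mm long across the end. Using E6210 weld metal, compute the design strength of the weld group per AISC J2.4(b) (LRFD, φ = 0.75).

φR_n ≈ 1410 kN

E62XX → F_EXX = 620 MPa.
t_e = 0.707 × 14 = 9.898 mm.
R_nwl = 0.6 × 620 × 9.898 × 300 × 10⁻³ = 1105 kN (longitudinal, 2 welds).
R_nwt = 0.6 × 620 × 9.898 × 170 × 10⁻³ = 625.9 kN (transverse, base value).
(i) R_nwl + R_nwt = 1731 kN; (ii) 0.85 R_nwl + 1.5 R_nwt = 1878 kN.
R_n = max = 1878 kN [governs: (ii)]; φR_n = 1408 kN.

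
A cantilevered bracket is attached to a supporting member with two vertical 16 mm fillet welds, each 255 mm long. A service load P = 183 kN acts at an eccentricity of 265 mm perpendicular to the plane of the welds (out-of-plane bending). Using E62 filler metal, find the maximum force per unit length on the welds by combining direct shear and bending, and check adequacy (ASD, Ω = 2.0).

f_max ≈ 2270 N/mm; NOT adequate

E62XX → F_EXX = 620 MPa.
L_w = 2 × 255 = 510 mm; section modulus (unit throat) S = 2 × L²/6 = 21680 mm².
Direct shear f_v = P/L_w = 183×10³/510 = 358.8 N/mm.
Moment M = P × e = 183×10³ × 265 = 48495000 N·mm; bending f_b = M/S = 2237 N/mm.
f_max = √(f_v² + f_b²) = √(358.8² + 2237²) = 2266 N/mm.
r_n/Ω = (1/2.0) × 0.6 × 620 × (0.707 × 16) = 2104 N/mm → NOT adequate.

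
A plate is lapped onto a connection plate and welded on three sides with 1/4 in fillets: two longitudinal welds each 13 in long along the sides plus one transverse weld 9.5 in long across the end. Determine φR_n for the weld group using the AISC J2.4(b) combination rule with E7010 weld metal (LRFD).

φR_n ≈ 202 kips

E70XX → F_EXX = 70 ksi.
t_e = 0.707 × 0.25 = 0.1767 in.
R_nwl = 0.6 × 70 × 0.1767 × 26 = 193 kips (longitudinal, 2 welds).
R_nwt = 0.6 × 70 × 0.1767 × 9.5 = 70.52 kips (transverse, base value).
(i) R_nwl + R_nwt = 263.5 kips; (ii) 0.85 R_nwl + 1.5 R_nwt = 269.8 kips.
R_n = max = 269.8 kips [governs: (ii)]; φR_n = 202.4 kips.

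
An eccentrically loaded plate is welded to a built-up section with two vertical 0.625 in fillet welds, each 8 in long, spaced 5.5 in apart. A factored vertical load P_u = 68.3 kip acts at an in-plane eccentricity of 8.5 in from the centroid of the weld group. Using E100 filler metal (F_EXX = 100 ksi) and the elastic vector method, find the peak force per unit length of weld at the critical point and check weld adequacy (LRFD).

Total weld length L_w = 16 in. Treat welds as unit-width lines.
Polar moment about centroid: J = 2[d³/12 + d(b/2)²] = 2[8³/12 + 8×2.75²] = 206.3 in³.
Direct shear f_v = P/L_w = 68.3 / 16 = 4.269 kip/in (vertical).
Torsion M = P·e = 68.3 × 8.5 = 580.55 kip·in.
Critical point at (x, y) = (2.75, 4) from centroid. f_tx = M·y/J = 11.25 kip/in; f_ty = M·x/J = 7.738 kip/in.
Resultant f_max = √[f_tx² + (f_v + f_ty)²] = √[11.25² + (4.269 + 7.738)²] = 16.46 kip/in.
Capacity per unit length: φr_n = 0.75 × 0.6 × 100 × (0.707 × 0.625) = 19.88 kip/in.
16.46 ≤ 19.88 → adequate.

f_max ≈ 16.5 kip/in; adequate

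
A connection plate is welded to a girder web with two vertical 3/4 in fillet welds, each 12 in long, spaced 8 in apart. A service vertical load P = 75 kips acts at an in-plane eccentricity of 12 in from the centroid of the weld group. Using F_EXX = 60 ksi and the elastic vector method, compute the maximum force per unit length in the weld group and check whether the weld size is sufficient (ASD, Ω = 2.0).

Total weld length L_w = 24 in. Treat welds as unit-width lines.
Polar moment about centroid: J = 2[d³/12 + d(b/2)²] = 2[12³/12 + 12×4²] = 672 in³.
Direct shear f_v = P/L_w = 75 / 24 = 3.125 kip/in (vertical).
Torsion M = P·e = 75 × 12 = 900 kip·in.
Critical point at (x, y) = (4, 6) from centroid. f_tx = M·y/J = 8.036 kip/in; f_ty = M·x/J = 5.357 kip/in.
Resultant f_max = √[f_tx² + (f_v + f_ty)²] = √[8.036² + (3.125 + 5.357)²] = 11.68 kip/in.
Capacity per unit length: r_n/Ω = (1/2.0) × 0.6 × 60 × (0.707 × 0.75) = 9.544 kip/in.
11.68 > 9.544 → NOT adequate.

f_max ≈ 11.7 kip/in; NOT adequate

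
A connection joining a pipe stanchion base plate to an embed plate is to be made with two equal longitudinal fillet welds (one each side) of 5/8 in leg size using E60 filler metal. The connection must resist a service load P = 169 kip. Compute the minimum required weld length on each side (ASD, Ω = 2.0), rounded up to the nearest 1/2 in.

E60XX → F_EXX = 60 ksi.
Throat t_e = 0.707 × 0.625 = 0.4419 in.
r_n/Ω = (0.6 × 60 × 0.4419) / 2.0 = 7.954 kip/in.
L_req = P / (r_n/Ω) = 169 / 7.954 = 21.25 in total.
Per side: 21.25 / 2 = 10.62 in.
Round up → use L = 11 in on each side.

L = 11 in on each side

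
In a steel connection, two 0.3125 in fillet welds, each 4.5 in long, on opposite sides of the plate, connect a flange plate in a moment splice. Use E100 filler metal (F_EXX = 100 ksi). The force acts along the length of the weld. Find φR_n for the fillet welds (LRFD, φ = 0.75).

Effective throat t_e = 0.707 × 0.3125 = 0.2209 in.
Total length L = 9 in; A_we = 0.2209 × 9 = 1.988 in².
F_nw = 0.6 F_EXX = 0.6 × 100 = 60 ksi.
φR_n = 0.75 × 60 × 1.988 = 89.48 kips.

φR_n ≈ 89.5 kips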